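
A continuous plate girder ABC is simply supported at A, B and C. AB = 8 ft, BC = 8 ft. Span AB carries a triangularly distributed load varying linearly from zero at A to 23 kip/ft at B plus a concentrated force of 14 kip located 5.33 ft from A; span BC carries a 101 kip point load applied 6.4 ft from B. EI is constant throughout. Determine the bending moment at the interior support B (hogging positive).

M_B = 98.22 kip·ft

Insert a hinge at B; M_B is the redundant, and each span becomes simply supported.
End slopes at the hinge B, treating each span as simply supported:
  span AB: triangular load, peak 23: w₀L³/(45EI) = 261.7/EI
  span AB: point load 14 at a = 5.33: Pab(L + a)/(6LEI) = 55.33/EI
  span BC: point load 101 at a = 6.4: Pab(L + b)/(6LEI) = 206.8/EI
  relative rotation θ_0 = (317 + 206.8)/EI = 523.9/EI
A unit hogging moment at B produces rotation L₁/(3EI) + L₂/(3EI) = 5.333/EI.
Compatibility: M_B·(L₁+L₂)/(3EI) = θ_0, giving M_B = 98.22 kip·ft (hogging).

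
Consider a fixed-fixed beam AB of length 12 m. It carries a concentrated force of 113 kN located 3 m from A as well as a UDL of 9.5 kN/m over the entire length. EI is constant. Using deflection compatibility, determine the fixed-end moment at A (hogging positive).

M_A = 304.7 kN·m

Release both end moments; the primary structure is a simply-supported span AB with redundants M_A and M_B.
On the primary (simply-supported) span, the end slopes from the loading are:
  at A: point load 113 at a = 3: Pab(L + b)/(6LEI) = 889.9/EI
  at B: point load 113 at a = 3: Pab(L + a)/(6LEI) = 635.6/EI
  at A: UDL 9.5: wL³/(24EI) = 684/EI
  at B: UDL 9.5: wL³/(24EI) = 684/EI
  θ_A0 = 1574/EI,  θ_B0 = 1320/EI
Flexibility coefficients: a unit moment at one end gives L/(3EI) there and L/(6EI) at the far end, so f₁₁ = f₂₂ = 4/EI and f₁₂ = f₂₁ = 2/EI.
Compatibility — zero rotation at each built-in end:
  4 M_A + 2 M_B = 1574
  2 M_A + 4 M_B = 1320
Solving the pair gives M_A = 304.7 kN·m and M_B = 177.6 kN·m (hogging).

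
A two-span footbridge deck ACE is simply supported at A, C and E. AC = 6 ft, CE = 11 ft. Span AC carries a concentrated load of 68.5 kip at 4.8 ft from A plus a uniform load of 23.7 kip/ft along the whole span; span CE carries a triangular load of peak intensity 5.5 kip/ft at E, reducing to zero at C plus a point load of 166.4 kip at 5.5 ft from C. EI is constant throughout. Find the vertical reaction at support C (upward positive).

R_C = 297.9 kip

Insert a hinge at C; M_C is the redundant, and each span becomes simply supported.
End slopes at the hinge C, treating each span as simply supported:
  span AC: point load 68.5 at a = 4.8: Pab(L + a)/(6LEI) = 118.4/EI
  span AC: UDL 23.7: wL³/(24EI) = 213.3/EI
  span CE: triangular load, peak 5.5: 7w₀L³/(360EI) = 142.3/EI
  span CE: point load 166.4 at a = 5.5: Pab(L + b)/(6LEI) = 1258/EI
  relative rotation θ_0 = (331.7 + 1401)/EI = 1732/EI
A unit hogging moment at C produces rotation L₁/(3EI) + L₂/(3EI) = 5.667/EI.
Compatibility: M_C·(L₁+L₂)/(3EI) = θ_0, giving M_C = 305.7 kip·ft (hogging).
Span AC, ΣM about A with M_C applied at C: R_C^{AC}·6 = 755.4 + 305.7, so R_C^{AC} = 176.9 kip and R_A = 210.7 − 176.9 = 33.85 kip.
Span CE, ΣM about E: R_C^{CE}·11 = 1026 + 305.7, so R_C^{CE} = 121.1 kip and R_E = 196.7 − 121.1 = 75.57 kip.
R_C = 176.9 + 121.1 = 297.9 kip.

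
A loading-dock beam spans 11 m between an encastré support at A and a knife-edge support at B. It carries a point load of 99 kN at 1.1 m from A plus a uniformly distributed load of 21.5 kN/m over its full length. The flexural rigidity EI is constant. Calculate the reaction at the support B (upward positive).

R_B = 90.12 kN

Release the roller at B. Primary structure: cantilever fixed at A.
Downward deflection at the released point B due to the loads:
  point load 99 at a = 1.1: Pa²(3L − a)/(6EI) = 636.9/EI
  UDL 21.5: wL⁴/(8EI) = 39348/EI
  δ_0 = 39985/EI
Flexibility coefficient — unit upward force at B: δ_{BB} = L³/(3EI) = 443.7/EI.
The prop prevents deflection at B: R_B = δ_0/δ_{BB} = 39985/443.7 = 90.12 kN.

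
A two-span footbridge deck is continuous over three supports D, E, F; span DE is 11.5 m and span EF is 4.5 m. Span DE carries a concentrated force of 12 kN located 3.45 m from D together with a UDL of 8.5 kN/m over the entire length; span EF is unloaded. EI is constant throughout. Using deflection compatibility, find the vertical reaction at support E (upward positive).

R_E = 87.89 kN

Insert a hinge at E; M_E is the redundant, and each span becomes simply supported.
End slopes at the hinge E, treating each span as simply supported:
  span DE: point load 12 at a = 3.45: Pab(L + a)/(6LEI) = 72.21/EI
  span DE: UDL 8.5: wL³/(24EI) = 538.6/EI
  relative rotation θ_0 = (610.9 + 0)/EI = 610.9/EI
A unit hogging moment at E produces rotation L₁/(3EI) + L₂/(3EI) = 5.333/EI.
Compatibility: M_E·(L₁+L₂)/(3EI) = θ_0, giving M_E = 114.5 kN·m (hogging).
Span DE, ΣM about D with M_E applied at E: R_E^{DE}·11.5 = 603.5 + 114.5, so R_E^{DE} = 62.43 kN and R_D = 109.8 − 62.43 = 47.32 kN.
Span EF, ΣM about F: R_E^{EF}·4.5 = 0 + 114.5, so R_E^{EF} = 25.45 kN and R_F = 0 − 25.45 = -25.45 kN.
R_E = 62.43 + 25.45 = 87.89 kN.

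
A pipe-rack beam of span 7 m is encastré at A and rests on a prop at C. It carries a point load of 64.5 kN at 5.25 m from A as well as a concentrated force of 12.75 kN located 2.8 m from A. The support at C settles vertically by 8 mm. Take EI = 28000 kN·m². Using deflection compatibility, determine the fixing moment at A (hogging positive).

Choose R_C as the redundant. The primary structure is the cantilever fixed at A.
Free-end deflection of the primary structure under the applied loading (downward +):
  point load 64.5 at a = 5.25: Pa²(3L − a)/(6EI) = 4667/EI
  point load 12.75 at a = 2.8: Pa²(3L − a)/(6EI) = 303.2/EI
  δ_0 = 4970/EI
Tip deflection under a unit load at C: L³/(3EI) = 114.3/EI.
With EI = 28000 kN·m²: δ_0 = 0.1775 m and δ_{CC} = 0.004083 m/kN.
Compatibility — the beam at C must follow the support down by 0.008 m: δ_0 − R_C·δ_{CC} = 0.008, so R_C = (0.1775 − 0.008)/0.004083 = 41.51 kN.
Moment equilibrium about A: M_A = Σ(load moments about A) − R_C·L = 374.3 − 41.51×7 = 83.76 kN·m.

M_A = 83.76 kN·m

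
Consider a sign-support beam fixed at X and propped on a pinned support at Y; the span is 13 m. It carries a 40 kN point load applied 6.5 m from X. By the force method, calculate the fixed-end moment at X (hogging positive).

Release the roller at Y. Primary structure: cantilever fixed at X.
Downward deflection at the released point Y due to the loads:
  point load 40 at a = 6.5: Pa²(3L − a)/(6EI) = 9154/EI
Flexibility coefficient — unit upward force at Y: δ_{YY} = L³/(3EI) = 732.3/EI.
Compatibility at Y: δ_0 − R_Y·δ_{YY} = 0, so R_Y = 9154/732.3 = 12.5 kN.
Moment equilibrium about X: M_X = Σ(load moments about X) − R_Y·L = 260 − 12.5×13 = 97.5 kN·m.

M_X = 97.5 kN·m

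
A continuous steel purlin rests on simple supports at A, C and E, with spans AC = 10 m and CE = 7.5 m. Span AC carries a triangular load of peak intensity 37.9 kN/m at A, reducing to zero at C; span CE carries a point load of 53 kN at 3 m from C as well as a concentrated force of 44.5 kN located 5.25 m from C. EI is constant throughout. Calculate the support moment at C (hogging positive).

M_C = 178.6 kN·m

Release continuity at C by inserting a hinge; the redundant is the internal moment M_C. The primary structure is two simply-supported spans AC and CE.
End slopes at the hinge C, treating each span as simply supported:
  span AC: triangular load, peak 37.9: 7w₀L³/(360EI) = 736.9/EI
  span CE: point load 53 at a = 3: Pab(L + b)/(6LEI) = 190.8/EI
  span CE: point load 44.5 at a = 5.25: Pab(L + b)/(6LEI) = 113.9/EI
  relative rotation θ_0 = (736.9 + 304.7)/EI = 1042/EI
A unit hogging moment at C produces rotation L₁/(3EI) + L₂/(3EI) = 5.833/EI.
Compatibility: M_C·(L₁+L₂)/(3EI) = θ_0, giving M_C = 178.6 kN·m (hogging).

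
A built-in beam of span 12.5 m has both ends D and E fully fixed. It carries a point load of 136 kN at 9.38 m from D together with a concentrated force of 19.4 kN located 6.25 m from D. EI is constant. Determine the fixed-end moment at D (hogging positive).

Take the two fixed-end moments M_D, M_E as redundants; the released structure is the simple span DE.
Simple-span end rotations at D and E under the given loads:
  at D: point load 136 at a = 9.38: Pab(L + b)/(6LEI) = 828.9/EI
  at E: point load 136 at a = 9.38: Pab(L + a)/(6LEI) = 1161/EI
  at D: point load 19.4 at a = 6.25: Pab(L + b)/(6LEI) = 189.5/EI
  at E: point load 19.4 at a = 6.25: Pab(L + a)/(6LEI) = 189.5/EI
  θ_D0 = 1018/EI,  θ_E0 = 1351/EI
Flexibility coefficients: a unit moment at one end gives L/(3EI) there and L/(6EI) at the far end, so f₁₁ = f₂₂ = 4.167/EI and f₁₂ = f₂₁ = 2.083/EI.
Compatibility — zero rotation at each built-in end:
  4.167 M_D + 2.083 M_E = 1018
  2.083 M_D + 4.167 M_E = 1351
Solving the pair gives M_D = 109.8 kN·m and M_E = 269.2 kN·m (hogging).

M_D = 109.8 kN·m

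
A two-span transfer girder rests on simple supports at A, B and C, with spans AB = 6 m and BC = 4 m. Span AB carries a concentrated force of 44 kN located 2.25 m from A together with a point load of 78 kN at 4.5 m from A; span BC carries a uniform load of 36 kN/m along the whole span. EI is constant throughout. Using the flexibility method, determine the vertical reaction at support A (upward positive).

R_A = 30.27 kN

Release continuity at B by inserting a hinge; the redundant is the internal moment M_B. The primary structure is two simply-supported spans AB and BC.
Rotations at B on the released spans (each span's end-slope, ×1/EI):
  span AB: point load 44 at a = 2.25: Pab(L + a)/(6LEI) = 85.08/EI
  span AB: point load 78 at a = 4.5: Pab(L + a)/(6LEI) = 153.6/EI
  span BC: UDL 36: wL³/(24EI) = 96/EI
  relative rotation θ_0 = (238.6 + 96)/EI = 334.6/EI
A unit hogging moment at B produces rotation L₁/(3EI) + L₂/(3EI) = 3.333/EI.
Compatibility: M_B·(L₁+L₂)/(3EI) = θ_0, giving M_B = 100.4 kN·m (hogging).
Span AB, ΣM about A with M_B applied at B: R_B^{AB}·6 = 450 + 100.4, so R_B^{AB} = 91.73 kN and R_A = 122 − 91.73 = 30.27 kN.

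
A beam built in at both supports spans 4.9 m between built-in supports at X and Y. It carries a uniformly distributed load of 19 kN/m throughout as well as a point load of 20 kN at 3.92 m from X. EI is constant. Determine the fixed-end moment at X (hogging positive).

M_X = 41.15 kN·m

Take the two fixed-end moments M_X, M_Y as redundants; the released structure is the simple span XY.
End rotations of the released simple span under the applied load (×1/EI):
  at X: UDL 19: wL³/(24EI) = 93.14/EI
  at Y: UDL 19: wL³/(24EI) = 93.14/EI
  at X: point load 20 at a = 3.92: Pab(L + b)/(6LEI) = 15.37/EI
  at Y: point load 20 at a = 3.92: Pab(L + a)/(6LEI) = 23.05/EI
  θ_X0 = 108.5/EI,  θ_Y0 = 116.2/EI
Flexibility coefficients: a unit moment at one end gives L/(3EI) there and L/(6EI) at the far end, so f₁₁ = f₂₂ = 1.633/EI and f₁₂ = f₂₁ = 0.8167/EI.
Compatibility — zero rotation at each built-in end:
  1.633 M_X + 0.8167 M_Y = 108.5
  0.8167 M_X + 1.633 M_Y = 116.2
Solving the pair gives M_X = 41.15 kN·m and M_Y = 50.56 kN·m (hogging).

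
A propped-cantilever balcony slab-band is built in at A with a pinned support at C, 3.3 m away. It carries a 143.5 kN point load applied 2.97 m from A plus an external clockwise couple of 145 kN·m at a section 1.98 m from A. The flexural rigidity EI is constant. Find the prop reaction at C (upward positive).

R_C = 177.4 kN

Take the reaction at C as the redundant and release it; the primary structure is a cantilever fixed at A.
Downward deflection at the released point C due to the loads:
  point load 143.5 at a = 2.97: Pa²(3L − a)/(6EI) = 1462/EI
  clockwise couple 145 at a = 1.98: M₀a(2L − a)/(2EI) = 663.2/EI
  δ_0 = 2125/EI
Flexibility coefficient — unit upward force at C: δ_{CC} = L³/(3EI) = 11.98/EI.
The prop prevents deflection at C: R_C = δ_0/δ_{CC} = 2125/11.98 = 177.4 kN.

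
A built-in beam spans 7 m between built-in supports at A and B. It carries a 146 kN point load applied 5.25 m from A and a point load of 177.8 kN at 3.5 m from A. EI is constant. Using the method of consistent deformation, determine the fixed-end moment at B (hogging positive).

M_B = 299.3 kN·m

Release both end moments; the primary structure is a simply-supported span AB with redundants M_A and M_B.
Simple-span end rotations at A and B under the given loads:
  at A: point load 146 at a = 5.25: Pab(L + b)/(6LEI) = 279.5/EI
  at B: point load 146 at a = 5.25: Pab(L + a)/(6LEI) = 391.2/EI
  at A: point load 177.8 at a = 3.5: Pab(L + b)/(6LEI) = 544.5/EI
  at B: point load 177.8 at a = 3.5: Pab(L + a)/(6LEI) = 544.5/EI
  θ_A0 = 824/EI,  θ_B0 = 935.7/EI
Flexibility coefficients: a unit moment at one end gives L/(3EI) there and L/(6EI) at the far end, so f₁₁ = f₂₂ = 2.333/EI and f₁₂ = f₂₁ = 1.167/EI.
Compatibility — zero rotation at each built-in end:
  2.333 M_A + 1.167 M_B = 824
  1.167 M_A + 2.333 M_B = 935.7
Solving the pair gives M_A = 203.5 kN·m and M_B = 299.3 kN·m (hogging).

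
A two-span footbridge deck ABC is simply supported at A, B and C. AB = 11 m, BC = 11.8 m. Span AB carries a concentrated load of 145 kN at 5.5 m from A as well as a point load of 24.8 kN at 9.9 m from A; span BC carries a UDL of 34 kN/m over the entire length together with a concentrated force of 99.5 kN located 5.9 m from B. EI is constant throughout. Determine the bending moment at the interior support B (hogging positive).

M_B = 575.7 kN·m

Release continuity at B by inserting a hinge; the redundant is the internal moment M_B. The primary structure is two simply-supported spans AB and BC.
End slopes at the hinge B, treating each span as simply supported:
  span AB: point load 145 at a = 5.5: Pab(L + a)/(6LEI) = 1097/EI
  span AB: point load 24.8 at a = 9.9: Pab(L + a)/(6LEI) = 85.52/EI
  span BC: UDL 34: wL³/(24EI) = 2328/EI
  span BC: point load 99.5 at a = 5.9: Pab(L + b)/(6LEI) = 865.9/EI
  relative rotation θ_0 = (1182 + 3194)/EI = 4376/EI
A unit hogging moment at B produces rotation L₁/(3EI) + L₂/(3EI) = 7.6/EI.
Compatibility: M_B·(L₁+L₂)/(3EI) = θ_0, giving M_B = 575.7 kN·m (hogging).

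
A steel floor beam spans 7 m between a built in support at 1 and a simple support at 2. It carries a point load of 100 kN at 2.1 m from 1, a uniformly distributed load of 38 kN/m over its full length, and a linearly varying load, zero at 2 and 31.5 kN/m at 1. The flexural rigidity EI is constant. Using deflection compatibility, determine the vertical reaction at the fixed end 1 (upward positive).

Choose R_2 as the redundant. The primary structure is the cantilever fixed at 1.
Free-end deflection of the primary structure under the applied loading (downward +):
  point load 100 at a = 2.1: Pa²(3L − a)/(6EI) = 1389/EI
  UDL 38: wL⁴/(8EI) = 11405/EI
  triangular load, peak 31.5 at the fixed end: w₀L⁴/(30EI) = 2521/EI
  δ_0 = 15315/EI
Tip deflection under a unit load at 2: L³/(3EI) = 114.3/EI.
The prop prevents deflection at 2: R_2 = δ_0/δ_{22} = 15315/114.3 = 133.9 kN.
Vertical equilibrium: R_1 = ΣP − R_2 = 476.2 − 133.9 = 342.3 kN.

R_1 = 342.3 kN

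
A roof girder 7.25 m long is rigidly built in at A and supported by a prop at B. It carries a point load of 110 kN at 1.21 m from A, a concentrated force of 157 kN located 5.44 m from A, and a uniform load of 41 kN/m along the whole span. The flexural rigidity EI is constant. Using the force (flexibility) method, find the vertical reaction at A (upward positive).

Choose R_B as the redundant. The primary structure is the cantilever fixed at A.
Free-end deflection of the primary structure under the applied loading (downward +):
  point load 110 at a = 1.21: Pa²(3L − a)/(6EI) = 551.3/EI
  point load 157 at a = 5.44: Pa²(3L − a)/(6EI) = 12630/EI
  UDL 41: wL⁴/(8EI) = 14159/EI
  δ_0 = 27341/EI
Flexibility coefficient — unit upward force at B: δ_{BB} = L³/(3EI) = 127/EI.
The prop prevents deflection at B: R_B = δ_0/δ_{BB} = 27341/127 = 215.2 kN.
Vertical equilibrium: R_A = ΣP − R_B = 564.2 − 215.2 = 349 kN.

R_A = 349 kN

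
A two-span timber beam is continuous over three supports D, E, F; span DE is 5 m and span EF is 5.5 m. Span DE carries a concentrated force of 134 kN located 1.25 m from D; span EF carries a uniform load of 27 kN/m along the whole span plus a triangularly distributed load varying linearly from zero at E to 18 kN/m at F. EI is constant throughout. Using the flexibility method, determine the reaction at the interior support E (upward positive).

Insert a hinge at E; M_E is the redundant, and each span becomes simply supported.
Rotations at E on the released spans (each span's end-slope, ×1/EI):
  span DE: point load 134 at a = 1.25: Pab(L + a)/(6LEI) = 130.9/EI
  span EF: UDL 27: wL³/(24EI) = 187.2/EI
  span EF: triangular load, peak 18: 7w₀L³/(360EI) = 58.23/EI
  relative rotation θ_0 = (130.9 + 245.4)/EI = 376.3/EI
A unit hogging moment at E produces rotation L₁/(3EI) + L₂/(3EI) = 3.5/EI.
Slope continuity at E: θ_0 = M_E·3.5/EI, so M_E = 376.3/3.5 = 107.5 kN·m (hogging).
Span DE, ΣM about D with M_E applied at E: R_E^{DE}·5 = 167.5 + 107.5, so R_E^{DE} = 55 kN and R_D = 134 − 55 = 79 kN.
Span EF, ΣM about F: R_E^{EF}·5.5 = 499.1 + 107.5, so R_E^{EF} = 110.3 kN and R_F = 198 − 110.3 = 87.7 kN.
R_E = 55 + 110.3 = 165.3 kN.

R_E = 165.3 kN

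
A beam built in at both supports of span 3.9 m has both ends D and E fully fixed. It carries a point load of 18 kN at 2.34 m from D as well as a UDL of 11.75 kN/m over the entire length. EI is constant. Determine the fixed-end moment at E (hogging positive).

Take the two fixed-end moments M_D, M_E as redundants; the released structure is the simple span DE.
End rotations of the released simple span under the applied load (×1/EI):
  at D: point load 18 at a = 2.34: Pab(L + b)/(6LEI) = 15.33/EI
  at E: point load 18 at a = 2.34: Pab(L + a)/(6LEI) = 17.52/EI
  at D: UDL 11.75: wL³/(24EI) = 29.04/EI
  at E: UDL 11.75: wL³/(24EI) = 29.04/EI
  θ_D0 = 44.37/EI,  θ_E0 = 46.56/EI
Flexibility coefficients: a unit moment at one end gives L/(3EI) there and L/(6EI) at the far end, so f₁₁ = f₂₂ = 1.3/EI and f₁₂ = f₂₁ = 0.65/EI.
Compatibility — zero rotation at each built-in end:
  1.3 M_D + 0.65 M_E = 44.37
  0.65 M_D + 1.3 M_E = 46.56
Solving the pair gives M_D = 21.63 kN·m and M_E = 25 kN·m (hogging).

M_E = 25 kN·m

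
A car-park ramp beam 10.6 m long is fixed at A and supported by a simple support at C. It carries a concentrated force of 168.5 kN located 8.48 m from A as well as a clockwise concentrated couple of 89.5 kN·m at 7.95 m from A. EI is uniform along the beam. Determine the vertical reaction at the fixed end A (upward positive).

R_A = 38 kN

Release the roller at C. Primary structure: cantilever fixed at A.
Free-end deflection of the primary structure under the applied loading (downward +):
  point load 168.5 at a = 8.48: Pa²(3L − a)/(6EI) = 47094/EI
  clockwise couple 89.5 at a = 7.95: M₀a(2L − a)/(2EI) = 4714/EI
  δ_0 = 51808/EI
Tip deflection under a unit load at C: L³/(3EI) = 397/EI.
Compatibility at C: δ_0 − R_C·δ_{CC} = 0, so R_C = 51808/397 = 130.5 kN.
Vertical equilibrium: R_A = ΣP − R_C = 168.5 − 130.5 = 38 kN.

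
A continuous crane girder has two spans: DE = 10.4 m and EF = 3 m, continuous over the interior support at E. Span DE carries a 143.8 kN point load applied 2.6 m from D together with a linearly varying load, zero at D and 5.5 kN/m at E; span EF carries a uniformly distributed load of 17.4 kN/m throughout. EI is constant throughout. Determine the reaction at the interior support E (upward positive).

Insert a hinge at E; M_E is the redundant, and each span becomes simply supported.
End slopes at the hinge E, treating each span as simply supported:
  span DE: point load 143.8 at a = 2.6: Pab(L + a)/(6LEI) = 607.6/EI
  span DE: triangular load, peak 5.5: w₀L³/(45EI) = 137.5/EI
  span EF: UDL 17.4: wL³/(24EI) = 19.57/EI
  relative rotation θ_0 = (745 + 19.57)/EI = 764.6/EI
A unit hogging moment at E produces rotation L₁/(3EI) + L₂/(3EI) = 4.467/EI.
Slope continuity at E: θ_0 = M_E·4.467/EI, so M_E = 764.6/4.467 = 171.2 kN·m (hogging).
Span DE, ΣM about D with M_E applied at E: R_E^{DE}·10.4 = 572.2 + 171.2, so R_E^{DE} = 71.48 kN and R_D = 172.4 − 71.48 = 100.9 kN.
Span EF, ΣM about F: R_E^{EF}·3 = 78.3 + 171.2, so R_E^{EF} = 83.16 kN and R_F = 52.2 − 83.16 = -30.96 kN.
R_E = 71.48 + 83.16 = 154.6 kN.

R_E = 154.6 kN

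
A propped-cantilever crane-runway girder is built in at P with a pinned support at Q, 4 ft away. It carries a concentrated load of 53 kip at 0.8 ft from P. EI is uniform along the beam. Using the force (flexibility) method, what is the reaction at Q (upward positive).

R_Q = 2.968 kip

Remove the prop at Q; the released (primary) structure is a cantilever built in at P.
Deflection at Q on the released cantilever, summing each load's contribution:
  point load 53 at a = 0.8: Pa²(3L − a)/(6EI) = 63.32/EI
Tip deflection under a unit load at Q: L³/(3EI) = 21.33/EI.
The prop prevents deflection at Q: R_Q = δ_0/δ_{QQ} = 63.32/21.33 = 2.968 kip.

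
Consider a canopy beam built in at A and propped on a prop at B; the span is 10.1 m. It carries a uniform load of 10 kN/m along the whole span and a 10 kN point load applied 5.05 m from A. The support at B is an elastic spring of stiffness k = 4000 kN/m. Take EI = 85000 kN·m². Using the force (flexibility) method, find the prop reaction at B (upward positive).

R_B = 38.61 kN

Release the roller at B. Primary structure: cantilever fixed at A.
Downward deflection at the released point B due to the loads:
  UDL 10: wL⁴/(8EI) = 13008/EI
  point load 10 at a = 5.05: Pa²(3L − a)/(6EI) = 1073/EI
  δ_0 = 14081/EI
Tip deflection under a unit load at B: L³/(3EI) = 343.4/EI.
With EI = 85000 kN·m²: δ_0 = 0.16566 m and δ_{BB} = 0.00404 m/kN.
Compatibility — the spring shortens by R_B/k under the reaction it provides: δ_0 − R_B·δ_{BB} = R_B/k. With 1/k = 0.00025 m/kN, R_B = δ_0 / (δ_{BB} + 1/k) = 0.16566 / (0.00404 + 0.00025) = 38.61 kN.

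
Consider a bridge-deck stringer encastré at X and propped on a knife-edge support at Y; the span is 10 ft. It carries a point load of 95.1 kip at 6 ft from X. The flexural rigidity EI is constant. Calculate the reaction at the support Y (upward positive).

R_Y = 41.08 kip

Choose R_Y as the redundant. The primary structure is the cantilever fixed at X.
Downward deflection at the released point Y due to the loads:
  point load 95.1 at a = 6: Pa²(3L − a)/(6EI) = 13694/EI
Tip deflection under a unit load at Y: L³/(3EI) = 333.3/EI.
Compatibility at Y: δ_0 − R_Y·δ_{YY} = 0, so R_Y = 13694/333.3 = 41.08 kip.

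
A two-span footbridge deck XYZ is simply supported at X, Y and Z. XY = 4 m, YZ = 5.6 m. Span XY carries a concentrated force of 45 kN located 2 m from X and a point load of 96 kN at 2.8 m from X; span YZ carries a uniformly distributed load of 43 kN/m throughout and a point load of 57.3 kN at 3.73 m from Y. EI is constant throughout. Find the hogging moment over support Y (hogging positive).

Release continuity at Y by inserting a hinge; the redundant is the internal moment M_Y. The primary structure is two simply-supported spans XY and YZ.
End slopes at the hinge Y, treating each span as simply supported:
  span XY: point load 45 at a = 2: Pab(L + a)/(6LEI) = 45/EI
  span XY: point load 96 at a = 2.8: Pab(L + a)/(6LEI) = 91.39/EI
  span YZ: UDL 43: wL³/(24EI) = 314.6/EI
  span YZ: point load 57.3 at a = 3.73: Pab(L + b)/(6LEI) = 88.86/EI
  relative rotation θ_0 = (136.4 + 403.5)/EI = 539.9/EI
A unit hogging moment at Y produces rotation L₁/(3EI) + L₂/(3EI) = 3.2/EI.
Slope continuity at Y: θ_0 = M_Y·3.2/EI, so M_Y = 539.9/3.2 = 168.7 kN·m (hogging).

M_Y = 168.7 kN·m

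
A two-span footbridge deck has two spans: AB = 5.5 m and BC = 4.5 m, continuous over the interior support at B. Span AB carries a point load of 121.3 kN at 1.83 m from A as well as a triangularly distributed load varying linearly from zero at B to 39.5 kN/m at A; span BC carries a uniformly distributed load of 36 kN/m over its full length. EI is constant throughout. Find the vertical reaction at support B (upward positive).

Insert a hinge at B; M_B is the redundant, and each span becomes simply supported.
End slopes at the hinge B, treating each span as simply supported:
  span AB: point load 121.3 at a = 1.83: Pab(L + a)/(6LEI) = 181/EI
  span AB: triangular load, peak 39.5: 7w₀L³/(360EI) = 127.8/EI
  span BC: UDL 36: wL³/(24EI) = 136.7/EI
  relative rotation θ_0 = (308.7 + 136.7)/EI = 445.4/EI
A unit hogging moment at B produces rotation L₁/(3EI) + L₂/(3EI) = 3.333/EI.
Compatibility: M_B·(L₁+L₂)/(3EI) = θ_0, giving M_B = 133.6 kN·m (hogging).
Span AB, ΣM about A with M_B applied at B: R_B^{AB}·5.5 = 421.1 + 133.6, so R_B^{AB} = 100.9 kN and R_A = 229.9 − 100.9 = 129.1 kN.
Span BC, ΣM about C: R_B^{BC}·4.5 = 364.5 + 133.6, so R_B^{BC} = 110.7 kN and R_C = 162 − 110.7 = 51.3 kN.
R_B = 100.9 + 110.7 = 211.6 kN.

R_B = 211.6 kN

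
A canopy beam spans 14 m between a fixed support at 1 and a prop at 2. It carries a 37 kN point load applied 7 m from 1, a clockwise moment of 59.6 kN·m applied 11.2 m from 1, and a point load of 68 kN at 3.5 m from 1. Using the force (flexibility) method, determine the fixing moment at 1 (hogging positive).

Release the roller at 2. Primary structure: cantilever fixed at 1.
Deflection at 2 on the released cantilever, summing each load's contribution:
  point load 37 at a = 7: Pa²(3L − a)/(6EI) = 10576/EI
  clockwise couple 59.6 at a = 11.2: M₀a(2L − a)/(2EI) = 5607/EI
  point load 68 at a = 3.5: Pa²(3L − a)/(6EI) = 5345/EI
  δ_0 = 21528/EI
Tip deflection under a unit load at 2: L³/(3EI) = 914.7/EI.
Compatibility at 2: δ_0 − R_2·δ_{22} = 0, so R_2 = 21528/914.7 = 23.54 kN.
Moment equilibrium about 1: M_1 = Σ(load moments about 1) − R_2·L = 556.6 − 23.54×14 = 227.1 kN·m.

M_1 = 227.1 kN·m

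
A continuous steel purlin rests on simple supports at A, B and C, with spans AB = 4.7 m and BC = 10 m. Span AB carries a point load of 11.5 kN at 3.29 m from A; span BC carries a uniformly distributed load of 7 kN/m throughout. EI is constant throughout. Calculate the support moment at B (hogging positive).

M_B = 62.61 kN·m

Take M_B as the redundant. Released structure: two simple spans AB and BC with a hinge at B.
Rotations at B on the released spans (each span's end-slope, ×1/EI):
  span AB: point load 11.5 at a = 3.29: Pab(L + a)/(6LEI) = 15.12/EI
  span BC: UDL 7: wL³/(24EI) = 291.7/EI
  relative rotation θ_0 = (15.12 + 291.7)/EI = 306.8/EI
A unit hogging moment at B produces rotation L₁/(3EI) + L₂/(3EI) = 4.9/EI.
Compatibility: M_B·(L₁+L₂)/(3EI) = θ_0, giving M_B = 62.61 kN·m (hogging).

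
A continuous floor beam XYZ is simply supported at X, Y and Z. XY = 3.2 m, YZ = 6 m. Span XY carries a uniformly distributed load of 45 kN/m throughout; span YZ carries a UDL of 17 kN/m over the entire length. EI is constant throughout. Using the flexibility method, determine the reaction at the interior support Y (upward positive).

R_Y = 156.5 kN

Take M_Y as the redundant. Released structure: two simple spans XY and YZ with a hinge at Y.
Rotations at Y on the released spans (each span's end-slope, ×1/EI):
  span XY: UDL 45: wL³/(24EI) = 61.44/EI
  span YZ: UDL 17: wL³/(24EI) = 153/EI
  relative rotation θ_0 = (61.44 + 153)/EI = 214.4/EI
A unit hogging moment at Y produces rotation L₁/(3EI) + L₂/(3EI) = 3.067/EI.
Slope continuity at Y: θ_0 = M_Y·3.067/EI, so M_Y = 214.4/3.067 = 69.93 kN·m (hogging).
Span XY, ΣM about X with M_Y applied at Y: R_Y^{XY}·3.2 = 230.4 + 69.93, so R_Y^{XY} = 93.85 kN and R_X = 144 − 93.85 = 50.15 kN.
Span YZ, ΣM about Z: R_Y^{YZ}·6 = 306 + 69.93, so R_Y^{YZ} = 62.65 kN and R_Z = 102 − 62.65 = 39.35 kN.
R_Y = 93.85 + 62.65 = 156.5 kN.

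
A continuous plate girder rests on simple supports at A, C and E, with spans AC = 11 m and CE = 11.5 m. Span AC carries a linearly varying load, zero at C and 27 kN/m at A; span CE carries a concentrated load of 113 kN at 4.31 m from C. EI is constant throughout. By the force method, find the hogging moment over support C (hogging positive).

Release continuity at C by inserting a hinge; the redundant is the internal moment M_C. The primary structure is two simply-supported spans AC and CE.
Discontinuity in slope at C on the released structure — sum the simple-span end rotations:
  span AC: triangular load, peak 27: 7w₀L³/(360EI) = 698.8/EI
  span CE: point load 113 at a = 4.31: Pab(L + b)/(6LEI) = 948.5/EI
  relative rotation θ_0 = (698.8 + 948.5)/EI = 1647/EI
A unit hogging moment at C produces rotation L₁/(3EI) + L₂/(3EI) = 7.5/EI.
Compatibility: M_C·(L₁+L₂)/(3EI) = θ_0, giving M_C = 219.6 kN·m (hogging).

M_C = 219.6 kN·m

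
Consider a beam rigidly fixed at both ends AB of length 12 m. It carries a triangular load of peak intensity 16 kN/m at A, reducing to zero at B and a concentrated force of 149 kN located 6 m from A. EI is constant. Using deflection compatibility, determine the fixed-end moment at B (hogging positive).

Release both end moments; the primary structure is a simply-supported span AB with redundants M_A and M_B.
End rotations of the released simple span under the applied load (×1/EI):
  at A: triangular load, peak 16: w₀L³/(45EI) = 614.4/EI
  at B: triangular load, peak 16: 7w₀L³/(360EI) = 537.6/EI
  at A: point load 149 at a = 6: Pab(L + b)/(6LEI) = 1341/EI
  at B: point load 149 at a = 6: Pab(L + a)/(6LEI) = 1341/EI
  θ_A0 = 1955/EI,  θ_B0 = 1879/EI
Flexibility coefficients: a unit moment at one end gives L/(3EI) there and L/(6EI) at the far end, so f₁₁ = f₂₂ = 4/EI and f₁₂ = f₂₁ = 2/EI.
Compatibility — zero rotation at each built-in end:
  4 M_A + 2 M_B = 1955
  2 M_A + 4 M_B = 1879
Solving the pair gives M_A = 338.7 kN·m and M_B = 300.3 kN·m (hogging).

M_B = 300.3 kN·m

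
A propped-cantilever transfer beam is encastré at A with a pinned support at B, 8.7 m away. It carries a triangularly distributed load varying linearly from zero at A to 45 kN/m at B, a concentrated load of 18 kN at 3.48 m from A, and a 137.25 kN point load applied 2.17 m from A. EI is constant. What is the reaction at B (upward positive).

R_B = 123.1 kN

Remove the prop at B; the released (primary) structure is a cantilever built in at A.
Deflection at B on the released cantilever, summing each load's contribution:
  triangular load, peak 45 at the free end: 11w₀L⁴/(120EI) = 23632/EI
  point load 18 at a = 3.48: Pa²(3L − a)/(6EI) = 821.8/EI
  point load 137.25 at a = 2.17: Pa²(3L − a)/(6EI) = 2578/EI
  δ_0 = 27031/EI
Flexibility coefficient — unit upward force at B: δ_{BB} = L³/(3EI) = 219.5/EI.
The prop prevents deflection at B: R_B = δ_0/δ_{BB} = 27031/219.5 = 123.1 kN.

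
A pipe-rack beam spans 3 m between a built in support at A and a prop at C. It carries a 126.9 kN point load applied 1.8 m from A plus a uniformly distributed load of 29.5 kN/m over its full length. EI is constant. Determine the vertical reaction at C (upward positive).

R_C = 88.01 kN

Choose R_C as the redundant. The primary structure is the cantilever fixed at A.
Primary-structure tip deflection at C by superposition:
  point load 126.9 at a = 1.8: Pa²(3L − a)/(6EI) = 493.4/EI
  UDL 29.5: wL⁴/(8EI) = 298.7/EI
  δ_0 = 792.1/EI
Flexibility coefficient — unit upward force at C: δ_{CC} = L³/(3EI) = 9/EI.
Compatibility at C: δ_0 − R_C·δ_{CC} = 0, so R_C = 792.1/9 = 88.01 kN.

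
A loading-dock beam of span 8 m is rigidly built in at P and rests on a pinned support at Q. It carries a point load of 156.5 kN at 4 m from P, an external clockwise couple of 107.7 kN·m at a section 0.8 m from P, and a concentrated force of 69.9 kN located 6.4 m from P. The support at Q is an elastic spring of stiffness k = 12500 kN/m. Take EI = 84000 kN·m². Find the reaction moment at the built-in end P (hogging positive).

Choose R_Q as the redundant. The primary structure is the cantilever fixed at P.
Free-end deflection of the primary structure under the applied loading (downward +):
  point load 156.5 at a = 4: Pa²(3L − a)/(6EI) = 8347/EI
  clockwise couple 107.7 at a = 0.8: M₀a(2L − a)/(2EI) = 654.8/EI
  point load 69.9 at a = 6.4: Pa²(3L − a)/(6EI) = 8398/EI
  δ_0 = 17400/EI
Tip deflection under a unit load at Q: L³/(3EI) = 170.7/EI.
With EI = 84000 kN·m²: δ_0 = 0.20714 m and δ_{QQ} = 0.002032 m/kN.
Compatibility — the spring shortens by R_Q/k under the reaction it provides: δ_0 − R_Q·δ_{QQ} = R_Q/k. With 1/k = 0.00008 m/kN, R_Q = δ_0 / (δ_{QQ} + 1/k) = 0.20714 / (0.002032 + 0.00008) = 98.09 kN.
Moment equilibrium about P: M_P = Σ(load moments about P) − R_Q·L = 1181 − 98.09×8 = 396.3 kN·m.

M_P = 396.3 kN·m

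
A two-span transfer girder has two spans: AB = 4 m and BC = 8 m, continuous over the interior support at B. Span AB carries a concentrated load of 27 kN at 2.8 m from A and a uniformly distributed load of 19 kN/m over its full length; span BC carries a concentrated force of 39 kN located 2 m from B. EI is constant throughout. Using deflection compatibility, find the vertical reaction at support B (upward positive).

Take M_B as the redundant. Released structure: two simple spans AB and BC with a hinge at B.
Discontinuity in slope at B on the released structure — sum the simple-span end rotations:
  span AB: point load 27 at a = 2.8: Pab(L + a)/(6LEI) = 25.7/EI
  span AB: UDL 19: wL³/(24EI) = 50.67/EI
  span BC: point load 39 at a = 2: Pab(L + b)/(6LEI) = 136.5/EI
  relative rotation θ_0 = (76.37 + 136.5)/EI = 212.9/EI
A unit hogging moment at B produces rotation L₁/(3EI) + L₂/(3EI) = 4/EI.
Compatibility: M_B·(L₁+L₂)/(3EI) = θ_0, giving M_B = 53.22 kN·m (hogging).
Span AB, ΣM about A with M_B applied at B: R_B^{AB}·4 = 227.6 + 53.22, so R_B^{AB} = 70.2 kN and R_A = 103 − 70.2 = 32.8 kN.
Span BC, ΣM about C: R_B^{BC}·8 = 234 + 53.22, so R_B^{BC} = 35.9 kN and R_C = 39 − 35.9 = 3.098 kN.
R_B = 70.2 + 35.9 = 106.1 kN.

R_B = 106.1 kN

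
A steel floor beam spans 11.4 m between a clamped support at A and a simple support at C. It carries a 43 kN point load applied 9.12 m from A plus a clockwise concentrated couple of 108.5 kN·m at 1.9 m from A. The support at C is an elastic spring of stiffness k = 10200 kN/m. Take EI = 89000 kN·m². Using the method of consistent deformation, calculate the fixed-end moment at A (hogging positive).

Take the reaction at C as the redundant and release it; the primary structure is a cantilever fixed at A.
Downward deflection at the released point C due to the loads:
  point load 43 at a = 9.12: Pa²(3L − a)/(6EI) = 14950/EI
  clockwise couple 108.5 at a = 1.9: M₀a(2L − a)/(2EI) = 2154/EI
  δ_0 = 17104/EI
Tip deflection under a unit load at C: L³/(3EI) = 493.8/EI.
With EI = 89000 kN·m²: δ_0 = 0.19218 m and δ_{CC} = 0.005549 m/kN.
Compatibility — the spring shortens by R_C/k under the reaction it provides: δ_0 − R_C·δ_{CC} = R_C/k. With 1/k = 0.000098 m/kN, R_C = δ_0 / (δ_{CC} + 1/k) = 0.19218 / (0.005549 + 0.000098) = 34.03 kN.
Moment equilibrium about A: M_A = Σ(load moments about A) − R_C·L = 500.7 − 34.03×11.4 = 112.7 kN·m.

M_A = 112.7 kN·m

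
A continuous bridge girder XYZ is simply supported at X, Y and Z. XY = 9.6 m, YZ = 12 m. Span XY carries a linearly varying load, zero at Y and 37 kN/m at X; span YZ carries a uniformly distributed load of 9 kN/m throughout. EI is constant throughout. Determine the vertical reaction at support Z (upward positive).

R_Z = 39.13 kN

Release continuity at Y by inserting a hinge; the redundant is the internal moment M_Y. The primary structure is two simply-supported spans XY and YZ.
End slopes at the hinge Y, treating each span as simply supported:
  span XY: triangular load, peak 37: 7w₀L³/(360EI) = 636.5/EI
  span YZ: UDL 9: wL³/(24EI) = 648/EI
  relative rotation θ_0 = (636.5 + 648)/EI = 1285/EI
A unit hogging moment at Y produces rotation L₁/(3EI) + L₂/(3EI) = 7.2/EI.
Compatibility: M_Y·(L₁+L₂)/(3EI) = θ_0, giving M_Y = 178.4 kN·m (hogging).
Span YZ, ΣM about Z: R_Y^{YZ}·12 = 648 + 178.4, so R_Y^{YZ} = 68.87 kN and R_Z = 108 − 68.87 = 39.13 kN.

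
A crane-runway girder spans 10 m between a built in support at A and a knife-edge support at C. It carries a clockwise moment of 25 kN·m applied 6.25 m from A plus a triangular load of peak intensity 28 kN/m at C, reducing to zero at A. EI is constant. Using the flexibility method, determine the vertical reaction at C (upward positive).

Remove the prop at C; the released (primary) structure is a cantilever built in at A.
Deflection at C on the released cantilever, summing each load's contribution:
  clockwise couple 25 at a = 6.25: M₀a(2L − a)/(2EI) = 1074/EI
  triangular load, peak 28 at the free end: 11w₀L⁴/(120EI) = 25667/EI
  δ_0 = 26741/EI
Flexibility coefficient — unit upward force at C: δ_{CC} = L³/(3EI) = 333.3/EI.
The prop prevents deflection at C: R_C = δ_0/δ_{CC} = 26741/333.3 = 80.22 kN.

R_C = 80.22 kN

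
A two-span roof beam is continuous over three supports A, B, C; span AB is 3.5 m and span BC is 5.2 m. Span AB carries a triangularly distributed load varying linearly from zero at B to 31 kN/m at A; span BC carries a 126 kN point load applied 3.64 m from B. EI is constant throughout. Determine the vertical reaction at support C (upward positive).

R_C = 76.21 kN

Release continuity at B by inserting a hinge; the redundant is the internal moment M_B. The primary structure is two simply-supported spans AB and BC.
End slopes at the hinge B, treating each span as simply supported:
  span AB: triangular load, peak 31: 7w₀L³/(360EI) = 25.84/EI
  span BC: point load 126 at a = 3.64: Pab(L + b)/(6LEI) = 155/EI
  relative rotation θ_0 = (25.84 + 155)/EI = 180.9/EI
A unit hogging moment at B produces rotation L₁/(3EI) + L₂/(3EI) = 2.9/EI.
Compatibility: M_B·(L₁+L₂)/(3EI) = θ_0, giving M_B = 62.37 kN·m (hogging).
Span BC, ΣM about C: R_B^{BC}·5.2 = 196.6 + 62.37, so R_B^{BC} = 49.79 kN and R_C = 126 − 49.79 = 76.21 kN.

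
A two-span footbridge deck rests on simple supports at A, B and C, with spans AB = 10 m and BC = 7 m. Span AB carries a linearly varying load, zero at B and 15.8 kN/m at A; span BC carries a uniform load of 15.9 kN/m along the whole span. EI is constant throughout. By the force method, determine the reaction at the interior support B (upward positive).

R_B = 104.9 kN

Insert a hinge at B; M_B is the redundant, and each span becomes simply supported.
Rotations at B on the released spans (each span's end-slope, ×1/EI):
  span AB: triangular load, peak 15.8: 7w₀L³/(360EI) = 307.2/EI
  span BC: UDL 15.9: wL³/(24EI) = 227.2/EI
  relative rotation θ_0 = (307.2 + 227.2)/EI = 534.5/EI
A unit hogging moment at B produces rotation L₁/(3EI) + L₂/(3EI) = 5.667/EI.
Slope continuity at B: θ_0 = M_B·5.667/EI, so M_B = 534.5/5.667 = 94.32 kN·m (hogging).
Span AB, ΣM about A with M_B applied at B: R_B^{AB}·10 = 263.3 + 94.32, so R_B^{AB} = 35.76 kN and R_A = 79 − 35.76 = 43.24 kN.
Span BC, ΣM about C: R_B^{BC}·7 = 389.6 + 94.32, so R_B^{BC} = 69.12 kN and R_C = 111.3 − 69.12 = 42.18 kN.
R_B = 35.76 + 69.12 = 104.9 kN.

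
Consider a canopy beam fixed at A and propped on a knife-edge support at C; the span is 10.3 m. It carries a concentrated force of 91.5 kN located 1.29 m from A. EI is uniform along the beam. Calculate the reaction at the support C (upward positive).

Take the reaction at C as the redundant and release it; the primary structure is a cantilever fixed at A.
Downward deflection at the released point C due to the loads:
  point load 91.5 at a = 1.29: Pa²(3L − a)/(6EI) = 751.4/EI
Tip deflection under a unit load at C: L³/(3EI) = 364.2/EI.
Compatibility at C: δ_0 − R_C·δ_{CC} = 0, so R_C = 751.4/364.2 = 2.063 kN.

R_C = 2.063 kN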